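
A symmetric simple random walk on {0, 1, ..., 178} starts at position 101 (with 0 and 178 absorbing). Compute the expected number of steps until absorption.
E[τ | X_0 = 101] = 7777

Let v_k = E[τ | X_0 = k]. Boundary: v_0 = v_178 = 0. Recurrence: v_k = 1 + (v_{k-1} + v_{k+1})/2 for 1 ≤ k ≤ 177. The particular solution to v_k − (v_{k-1} + v_{k+1})/2 = 1 is v_k = −k^2. Adding homogeneous solution A + B k and matching boundaries gives v_k = k (178 − k). Substituting k = 101: v_101 = 101 · 77 = 7777.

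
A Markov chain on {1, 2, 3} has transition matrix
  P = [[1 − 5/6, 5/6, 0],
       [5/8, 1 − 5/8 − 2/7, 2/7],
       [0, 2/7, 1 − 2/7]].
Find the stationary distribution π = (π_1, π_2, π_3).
π = (3/11, 4/11, 4/11)

This is a birth-death chain on three states, which satisfies detailed balance: π_1 · P_{12} = π_2 · P_{21} and π_2 · P_{23} = π_3 · P_{32}.
From π_1 · 5/6 = π_2 · 5/8: π_2/π_1 = (5/6)/(5/8) = 4/3.
From π_2 · 2/7 = π_3 · 2/7: π_3/π_2 = (2/7)/(2/7) = 1.
Take π_1 proportional to 1; then unnormalized π = (1, 4/3, 4/3). Normalize by dividing by the sum 11/3:
  π = (3/11, 4/11, 4/11).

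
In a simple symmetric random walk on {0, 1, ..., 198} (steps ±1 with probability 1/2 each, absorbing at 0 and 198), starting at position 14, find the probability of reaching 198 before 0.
P(hit 198 before 0) = 14/198 = 7/99

Let u_k = P(hit 198 before 0 | start at k). Then u_0 = 0, u_198 = 1, and u_k = u_{k-1}/2 + u_{k+1}/2 for 1 ≤ k ≤ 197. This harmonic recurrence is solved by u_k = k/198, giving u_14 = 14/198 = 7/99.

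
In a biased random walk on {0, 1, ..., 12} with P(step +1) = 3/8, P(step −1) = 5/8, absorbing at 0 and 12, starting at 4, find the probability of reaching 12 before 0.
P(hit 12 before 0) = (1 − (5/3)^4) / (1 − (5/3)^12) = 6561/447811

Let u_k denote P(reach 12 before 0 | start at k). Boundary: u_0 = 0, u_12 = 1. Recurrence: u_k = 3/8·u_{k+1} + 5/8·u_{k-1} for 1 ≤ k ≤ 11. Try u_k = A + B·r^k with r = q/p = (5/8)/(3/8) = 5/3. Substitution satisfies the recurrence; boundary conditions give:
  u_k = (1 − r^k) / (1 − r^N) = (1 − (5/3)^4) / (1 − (5/3)^12) = 6561/447811.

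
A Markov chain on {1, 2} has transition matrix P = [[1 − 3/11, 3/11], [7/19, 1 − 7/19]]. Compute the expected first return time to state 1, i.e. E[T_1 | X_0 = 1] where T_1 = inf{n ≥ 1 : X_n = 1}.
E[T_1 | X_0 = 1] = 1/π_1 = 134/77

For an irreducible recurrent Markov chain with stationary distribution π, E[T_i | X_0 = i] = 1/π_i (Kac's formula). Here π_1 = (7/19)/(3/11 + 7/19) = (7/19)/(134/209) = 77/134, so E[T_1 | X_0 = 1] = 1/π_1 = (3/11 + 7/19)/(7/19) = (134/209)/(7/19) = 134/77.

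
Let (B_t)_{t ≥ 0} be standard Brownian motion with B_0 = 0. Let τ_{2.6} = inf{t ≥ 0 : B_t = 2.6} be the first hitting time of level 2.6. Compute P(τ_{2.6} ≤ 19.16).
P(τ_{2.6} ≤ 19.16) = 2(1 − Φ(2.6/√19.16)) = 2(1 − Φ(0.5940)) ≈ 0.5525

By the reflection principle for standard BM, P(τ_b ≤ t) = 2 · P(B_t ≥ b). Since B_t ~ N(0, t), P(B_t ≥ 2.6) = 1 − Φ(2.6/√t) = 1 − Φ(2.6/√19.16) = 1 − Φ(0.5940) ≈ 0.27626. Doubling: P(τ_{2.6} ≤ 19.16) ≈ 2 · 0.27626 = 0.55252 ≈ 0.5525.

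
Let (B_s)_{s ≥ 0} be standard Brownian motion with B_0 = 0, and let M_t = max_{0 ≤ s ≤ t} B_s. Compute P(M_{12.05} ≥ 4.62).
P(M_{12.05} ≥ 4.62) = 2·P(B_{12.05} ≥ 4.62) = 2(1 − Φ(4.62/√12.05)) ≈ 0.1832

By the reflection principle for Brownian motion, P(M_t ≥ a) = 2 · P(B_t ≥ a) for a ≥ 0. Since B_t ~ N(0, t), P(B_t ≥ 4.62) = 1 − Φ(4.62/√t) = 1 − Φ(4.62/√12.05) = 1 − Φ(1.3309). So
  P(M_{12.05} ≥ 4.62) = 2(1 − Φ(1.3309)) ≈ 0.1832.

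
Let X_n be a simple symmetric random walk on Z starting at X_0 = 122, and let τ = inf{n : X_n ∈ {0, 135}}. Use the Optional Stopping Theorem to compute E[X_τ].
E[X_τ] = 122

X_n is a martingale and τ is a bounded-mean stopping time (indeed τ is finite a.s. with bounded expectation since the walk is in a bounded region). By the OST, E[X_τ] = E[X_0] = 122. Equivalently: E[X_τ] = 135 · P(hit 135 first) + 0 · P(hit 0 first) = 135 · (122/135) = 122.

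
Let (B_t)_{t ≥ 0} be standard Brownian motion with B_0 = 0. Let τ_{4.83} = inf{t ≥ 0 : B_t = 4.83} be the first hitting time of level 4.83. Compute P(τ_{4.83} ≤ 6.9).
P(τ_{4.83} ≤ 6.9) = 2(1 − Φ(4.83/√6.9)) = 2(1 − Φ(1.8387)) ≈ 0.0660

By the reflection principle for standard BM, P(τ_b ≤ t) = 2 · P(B_t ≥ b). Since B_t ~ N(0, t), P(B_t ≥ 4.83) = 1 − Φ(4.83/√t) = 1 − Φ(4.83/√6.9) = 1 − Φ(1.8387) ≈ 0.03298. Doubling: P(τ_{4.83} ≤ 6.9) ≈ 2 · 0.03298 = 0.06596 ≈ 0.0660.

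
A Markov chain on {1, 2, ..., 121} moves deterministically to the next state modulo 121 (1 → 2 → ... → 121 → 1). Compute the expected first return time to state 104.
E[T_104 | X_0 = 104] = 121

The chain cycles deterministically, so starting at state 104 it returns in exactly 121 steps. Equivalently, the stationary distribution is uniform π_j = 1/121 for every state j, so by Kac's formula E[T_104] = 1/π_104 = 121.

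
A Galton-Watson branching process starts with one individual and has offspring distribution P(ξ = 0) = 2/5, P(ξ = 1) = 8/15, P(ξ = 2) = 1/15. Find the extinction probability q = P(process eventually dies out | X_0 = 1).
q = 1

Mean offspring μ = 0·2/5 + 1·8/15 + 2·1/15 = 2/3 ≤ 1. For μ ≤ 1 with offspring not concentrated at 1, the Galton-Watson process goes extinct almost surely, so q = 1.
(Algebraic check: The pgf is f(s) = 2/5 + 8/15·s + 1/15·s². The extinction probability q is the smallest fixed point of f in [0, 1]. Setting s = f(s):
  1/15·s² + (8/15 − 1)·s + 2/5 = 0
  1/15·s² − (2/5 + 1/15)·s + 2/5 = 0
which factors as (s − 1)·(1/15·s − 2/5) = 0, giving roots s = 1 and s = (2/5)/(1/15) = 6. Since 6 ≥ 1, the smallest root in [0, 1] is s = 1.)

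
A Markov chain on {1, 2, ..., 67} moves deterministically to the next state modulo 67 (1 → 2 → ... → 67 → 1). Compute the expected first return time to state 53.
E[T_53 | X_0 = 53] = 67

The chain cycles deterministically, so starting at state 53 it returns in exactly 67 steps. Equivalently, the stationary distribution is uniform π_j = 1/67 for every state j, so by Kac's formula E[T_53] = 1/π_53 = 67.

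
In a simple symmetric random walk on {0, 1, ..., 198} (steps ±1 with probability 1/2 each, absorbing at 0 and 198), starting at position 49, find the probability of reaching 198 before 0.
P(hit 198 before 0) = 49/198

Let u_k = P(hit 198 before 0 | start at k). Then u_0 = 0, u_198 = 1, and u_k = u_{k-1}/2 + u_{k+1}/2 for 1 ≤ k ≤ 197. This harmonic recurrence is solved by u_k = k/198, giving u_49 = 49/198.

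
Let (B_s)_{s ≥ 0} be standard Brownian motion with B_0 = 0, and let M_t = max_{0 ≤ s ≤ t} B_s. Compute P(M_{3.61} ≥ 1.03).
P(M_{3.61} ≥ 1.03) = 2·P(B_{3.61} ≥ 1.03) = 2(1 − Φ(1.03/√3.61)) ≈ 0.5877

By the reflection principle for Brownian motion, P(M_t ≥ a) = 2 · P(B_t ≥ a) for a ≥ 0. Since B_t ~ N(0, t), P(B_t ≥ 1.03) = 1 − Φ(1.03/√t) = 1 − Φ(1.03/√3.61) = 1 − Φ(0.5421). So
  P(M_{3.61} ≥ 1.03) = 2(1 − Φ(0.5421)) ≈ 0.5877.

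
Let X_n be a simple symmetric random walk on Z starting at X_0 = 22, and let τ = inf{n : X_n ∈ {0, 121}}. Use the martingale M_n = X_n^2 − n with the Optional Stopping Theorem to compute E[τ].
E[τ] = 2178

M_n = X_n^2 − n is a martingale (since E[X_{n+1}^2 | F_n] = X_n^2 + 1). By OST (τ has finite mean in a bounded region), E[M_τ] = E[M_0] = X_0^2 − 0 = 22^2 = 484. Also E[M_τ] = E[X_τ^2] − E[τ]. The walk exits at 0 or 121, with P(hit 121 first) = 22/121, so E[X_τ^2] = 121^2 · 22/121 + 0 = 2662. Thus E[τ] = E[X_τ^2] − E[M_τ] = 2662 − 484 = 2178 = 22(121 − 22) = 2178.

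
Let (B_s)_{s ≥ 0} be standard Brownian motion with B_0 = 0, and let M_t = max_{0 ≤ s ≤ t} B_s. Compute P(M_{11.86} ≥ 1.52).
P(M_{11.86} ≥ 1.52) = 2·P(B_{11.86} ≥ 1.52) = 2(1 − Φ(1.52/√11.86)) ≈ 0.6589

By the reflection principle for Brownian motion, P(M_t ≥ a) = 2 · P(B_t ≥ a) for a ≥ 0. Since B_t ~ N(0, t), P(B_t ≥ 1.52) = 1 − Φ(1.52/√t) = 1 − Φ(1.52/√11.86) = 1 − Φ(0.4414). So
  P(M_{11.86} ≥ 1.52) = 2(1 − Φ(0.4414)) ≈ 0.6589.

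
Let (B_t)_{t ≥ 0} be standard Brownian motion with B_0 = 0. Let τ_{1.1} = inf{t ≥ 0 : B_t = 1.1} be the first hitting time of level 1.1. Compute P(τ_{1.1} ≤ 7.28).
P(τ_{1.1} ≤ 7.28) = 2(1 − Φ(1.1/√7.28)) = 2(1 − Φ(0.4077)) ≈ 0.6835

By the reflection principle for standard BM, P(τ_b ≤ t) = 2 · P(B_t ≥ b). Since B_t ~ N(0, t), P(B_t ≥ 1.1) = 1 − Φ(1.1/√t) = 1 − Φ(1.1/√7.28) = 1 − Φ(0.4077) ≈ 0.34175. Doubling: P(τ_{1.1} ≤ 7.28) ≈ 2 · 0.34175 = 0.68350 ≈ 0.6835.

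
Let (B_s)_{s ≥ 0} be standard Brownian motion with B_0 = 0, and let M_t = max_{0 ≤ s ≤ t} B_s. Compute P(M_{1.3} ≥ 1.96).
P(M_{1.3} ≥ 1.96) = 2·P(B_{1.3} ≥ 1.96) = 2(1 − Φ(1.96/√1.3)) ≈ 0.0856

By the reflection principle for Brownian motion, P(M_t ≥ a) = 2 · P(B_t ≥ a) for a ≥ 0. Since B_t ~ N(0, t), P(B_t ≥ 1.96) = 1 − Φ(1.96/√t) = 1 − Φ(1.96/√1.3) = 1 − Φ(1.7190). So
  P(M_{1.3} ≥ 1.96) = 2(1 − Φ(1.7190)) ≈ 0.0856.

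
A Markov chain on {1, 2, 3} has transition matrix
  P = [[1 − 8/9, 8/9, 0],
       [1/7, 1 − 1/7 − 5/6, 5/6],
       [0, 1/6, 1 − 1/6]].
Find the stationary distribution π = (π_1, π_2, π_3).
π = (3/115, 56/345, 56/69)

This is a birth-death chain on three states, which satisfies detailed balance: π_1 · P_{12} = π_2 · P_{21} and π_2 · P_{23} = π_3 · P_{32}.
From π_1 · 8/9 = π_2 · 1/7: π_2/π_1 = (8/9)/(1/7) = 56/9.
From π_2 · 5/6 = π_3 · 1/6: π_3/π_2 = (5/6)/(1/6) = 5.
Take π_1 proportional to 1; then unnormalized π = (1, 56/9, 280/9). Normalize by dividing by the sum 115/3:
  π = (3/115, 56/345, 56/69).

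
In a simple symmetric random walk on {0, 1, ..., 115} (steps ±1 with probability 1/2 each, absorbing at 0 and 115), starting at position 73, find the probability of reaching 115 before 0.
P(hit 115 before 0) = 73/115

Let u_k = P(hit 115 before 0 | start at k). Then u_0 = 0, u_115 = 1, and u_k = u_{k-1}/2 + u_{k+1}/2 for 1 ≤ k ≤ 114. This harmonic recurrence is solved by u_k = k/115, giving u_73 = 73/115.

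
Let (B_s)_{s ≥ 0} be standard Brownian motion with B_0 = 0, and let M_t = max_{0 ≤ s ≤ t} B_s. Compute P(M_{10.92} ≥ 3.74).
P(M_{10.92} ≥ 3.74) = 2·P(B_{10.92} ≥ 3.74) = 2(1 − Φ(3.74/√10.92)) ≈ 0.2577

By the reflection principle for Brownian motion, P(M_t ≥ a) = 2 · P(B_t ≥ a) for a ≥ 0. Since B_t ~ N(0, t), P(B_t ≥ 3.74) = 1 − Φ(3.74/√t) = 1 − Φ(3.74/√10.92) = 1 − Φ(1.1318). So
  P(M_{10.92} ≥ 3.74) = 2(1 − Φ(1.1318)) ≈ 0.2577.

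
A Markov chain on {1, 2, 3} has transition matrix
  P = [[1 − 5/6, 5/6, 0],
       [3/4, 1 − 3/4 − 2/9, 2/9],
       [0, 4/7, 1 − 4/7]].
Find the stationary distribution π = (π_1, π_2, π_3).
π = (81/206, 45/103, 35/206)

This is a birth-death chain on three states, which satisfies detailed balance: π_1 · P_{12} = π_2 · P_{21} and π_2 · P_{23} = π_3 · P_{32}.
From π_1 · 5/6 = π_2 · 3/4: π_2/π_1 = (5/6)/(3/4) = 10/9.
From π_2 · 2/9 = π_3 · 4/7: π_3/π_2 = (2/9)/(4/7) = 7/18.
Take π_1 proportional to 1; then unnormalized π = (1, 10/9, 35/81). Normalize by dividing by the sum 206/81:
  π = (81/206, 45/103, 35/206).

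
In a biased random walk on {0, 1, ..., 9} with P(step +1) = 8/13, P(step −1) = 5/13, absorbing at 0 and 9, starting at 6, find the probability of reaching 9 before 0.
P(hit 9 before 0) = (1 − (5/8)^6) / (1 − (5/8)^9) = 326144/341769

Let u_k denote P(reach 9 before 0 | start at k). Boundary: u_0 = 0, u_9 = 1. Recurrence: u_k = 8/13·u_{k+1} + 5/13·u_{k-1} for 1 ≤ k ≤ 8. Try u_k = A + B·r^k with r = q/p = (5/13)/(8/13) = 5/8. Substitution satisfies the recurrence; boundary conditions give:
  u_k = (1 − r^k) / (1 − r^N) = (1 − (5/8)^6) / (1 − (5/8)^9) = 326144/341769.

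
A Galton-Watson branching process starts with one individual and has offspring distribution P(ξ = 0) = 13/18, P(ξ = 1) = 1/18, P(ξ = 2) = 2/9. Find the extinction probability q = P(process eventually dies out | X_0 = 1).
q = 1

Mean offspring μ = 0·13/18 + 1·1/18 + 2·2/9 = 1/2 ≤ 1. For μ ≤ 1 with offspring not concentrated at 1, the Galton-Watson process goes extinct almost surely, so q = 1.
(Algebraic check: The pgf is f(s) = 13/18 + 1/18·s + 2/9·s². The extinction probability q is the smallest fixed point of f in [0, 1]. Setting s = f(s):
  2/9·s² + (1/18 − 1)·s + 13/18 = 0
  2/9·s² − (13/18 + 2/9)·s + 13/18 = 0
which factors as (s − 1)·(2/9·s − 13/18) = 0, giving roots s = 1 and s = (13/18)/(2/9) = 13/4. Since 13/4 ≥ 1, the smallest root in [0, 1] is s = 1.)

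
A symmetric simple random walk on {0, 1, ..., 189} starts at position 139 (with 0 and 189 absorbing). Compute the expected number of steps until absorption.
E[τ | X_0 = 139] = 6950

Let v_k = E[τ | X_0 = k]. Boundary: v_0 = v_189 = 0. Recurrence: v_k = 1 + (v_{k-1} + v_{k+1})/2 for 1 ≤ k ≤ 188. The particular solution to v_k − (v_{k-1} + v_{k+1})/2 = 1 is v_k = −k^2. Adding homogeneous solution A + B k and matching boundaries gives v_k = k (189 − k). Substituting k = 139: v_139 = 139 · 50 = 6950.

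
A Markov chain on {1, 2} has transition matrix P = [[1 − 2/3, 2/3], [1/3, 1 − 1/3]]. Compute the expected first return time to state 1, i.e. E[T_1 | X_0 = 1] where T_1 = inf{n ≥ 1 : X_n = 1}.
E[T_1 | X_0 = 1] = 1/π_1 = 3

For an irreducible recurrent Markov chain with stationary distribution π, E[T_i | X_0 = i] = 1/π_i (Kac's formula). Here π_1 = (1/3)/(2/3 + 1/3) = (1/3)/(1) = 1/3, so E[T_1 | X_0 = 1] = 1/π_1 = (2/3 + 1/3)/(1/3) = (1)/(1/3) = 3.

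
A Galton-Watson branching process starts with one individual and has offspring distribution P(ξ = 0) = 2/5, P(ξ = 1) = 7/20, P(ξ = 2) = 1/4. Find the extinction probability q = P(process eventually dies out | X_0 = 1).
q = 1

Mean offspring μ = 0·2/5 + 1·7/20 + 2·1/4 = 17/20 ≤ 1. For μ ≤ 1 with offspring not concentrated at 1, the Galton-Watson process goes extinct almost surely, so q = 1.
(Algebraic check: The pgf is f(s) = 2/5 + 7/20·s + 1/4·s². The extinction probability q is the smallest fixed point of f in [0, 1]. Setting s = f(s):
  1/4·s² + (7/20 − 1)·s + 2/5 = 0
  1/4·s² − (2/5 + 1/4)·s + 2/5 = 0
which factors as (s − 1)·(1/4·s − 2/5) = 0, giving roots s = 1 and s = (2/5)/(1/4) = 8/5. Since 8/5 ≥ 1, the smallest root in [0, 1] is s = 1.)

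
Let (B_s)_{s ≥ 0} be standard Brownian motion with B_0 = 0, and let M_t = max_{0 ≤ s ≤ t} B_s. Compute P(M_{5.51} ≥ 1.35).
P(M_{5.51} ≥ 1.35) = 2·P(B_{5.51} ≥ 1.35) = 2(1 − Φ(1.35/√5.51)) ≈ 0.5652

By the reflection principle for Brownian motion, P(M_t ≥ a) = 2 · P(B_t ≥ a) for a ≥ 0. Since B_t ~ N(0, t), P(B_t ≥ 1.35) = 1 − Φ(1.35/√t) = 1 − Φ(1.35/√5.51) = 1 − Φ(0.5751). So
  P(M_{5.51} ≥ 1.35) = 2(1 − Φ(0.5751)) ≈ 0.5652.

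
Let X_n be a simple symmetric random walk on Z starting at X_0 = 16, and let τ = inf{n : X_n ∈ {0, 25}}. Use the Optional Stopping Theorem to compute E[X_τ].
E[X_τ] = 16

X_n is a martingale and τ is a bounded-mean stopping time (indeed τ is finite a.s. with bounded expectation since the walk is in a bounded region). By the OST, E[X_τ] = E[X_0] = 16. Equivalently: E[X_τ] = 25 · P(hit 25 first) + 0 · P(hit 0 first) = 25 · (16/25) = 16.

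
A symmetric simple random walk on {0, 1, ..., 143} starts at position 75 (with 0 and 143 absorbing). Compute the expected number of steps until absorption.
E[τ | X_0 = 75] = 5100

Let v_k = E[τ | X_0 = k]. Boundary: v_0 = v_143 = 0. Recurrence: v_k = 1 + (v_{k-1} + v_{k+1})/2 for 1 ≤ k ≤ 142. The particular solution to v_k − (v_{k-1} + v_{k+1})/2 = 1 is v_k = −k^2. Adding homogeneous solution A + B k and matching boundaries gives v_k = k (143 − k). Substituting k = 75: v_75 = 75 · 68 = 5100.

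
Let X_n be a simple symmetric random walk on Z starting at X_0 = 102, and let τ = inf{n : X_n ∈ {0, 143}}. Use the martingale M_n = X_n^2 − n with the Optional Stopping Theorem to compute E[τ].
E[τ] = 4182

M_n = X_n^2 − n is a martingale (since E[X_{n+1}^2 | F_n] = X_n^2 + 1). By OST (τ has finite mean in a bounded region), E[M_τ] = E[M_0] = X_0^2 − 0 = 102^2 = 10404. Also E[M_τ] = E[X_τ^2] − E[τ]. The walk exits at 0 or 143, with P(hit 143 first) = 102/143, so E[X_τ^2] = 143^2 · 102/143 + 0 = 14586. Thus E[τ] = E[X_τ^2] − E[M_τ] = 14586 − 10404 = 4182 = 102(143 − 102) = 4182.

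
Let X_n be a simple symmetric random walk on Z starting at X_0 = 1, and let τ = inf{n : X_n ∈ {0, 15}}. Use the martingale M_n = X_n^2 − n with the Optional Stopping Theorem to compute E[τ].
E[τ] = 14

M_n = X_n^2 − n is a martingale (since E[X_{n+1}^2 | F_n] = X_n^2 + 1). By OST (τ has finite mean in a bounded region), E[M_τ] = E[M_0] = X_0^2 − 0 = 1^2 = 1. Also E[M_τ] = E[X_τ^2] − E[τ]. The walk exits at 0 or 15, with P(hit 15 first) = 1/15, so E[X_τ^2] = 15^2 · 1/15 + 0 = 15. Thus E[τ] = E[X_τ^2] − E[M_τ] = 15 − 1 = 14 = 1(15 − 1) = 14.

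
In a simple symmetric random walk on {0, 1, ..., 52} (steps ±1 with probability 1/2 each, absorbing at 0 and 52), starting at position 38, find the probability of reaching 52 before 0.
P(hit 52 before 0) = 38/52 = 19/26

Let u_k = P(hit 52 before 0 | start at k). Then u_0 = 0, u_52 = 1, and u_k = u_{k-1}/2 + u_{k+1}/2 for 1 ≤ k ≤ 51. This harmonic recurrence is solved by u_k = k/52, giving u_38 = 38/52 = 19/26.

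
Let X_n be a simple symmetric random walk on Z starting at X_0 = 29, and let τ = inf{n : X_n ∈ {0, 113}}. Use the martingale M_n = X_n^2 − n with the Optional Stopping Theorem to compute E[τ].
E[τ] = 2436

M_n = X_n^2 − n is a martingale (since E[X_{n+1}^2 | F_n] = X_n^2 + 1). By OST (τ has finite mean in a bounded region), E[M_τ] = E[M_0] = X_0^2 − 0 = 29^2 = 841. Also E[M_τ] = E[X_τ^2] − E[τ]. The walk exits at 0 or 113, with P(hit 113 first) = 29/113, so E[X_τ^2] = 113^2 · 29/113 + 0 = 3277. Thus E[τ] = E[X_τ^2] − E[M_τ] = 3277 − 841 = 2436 = 29(113 − 29) = 2436.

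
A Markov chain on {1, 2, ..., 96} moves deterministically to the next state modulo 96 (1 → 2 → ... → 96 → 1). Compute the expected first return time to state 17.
E[T_17 | X_0 = 17] = 96

The chain cycles deterministically, so starting at state 17 it returns in exactly 96 steps. Equivalently, the stationary distribution is uniform π_j = 1/96 for every state j, so by Kac's formula E[T_17] = 1/π_17 = 96.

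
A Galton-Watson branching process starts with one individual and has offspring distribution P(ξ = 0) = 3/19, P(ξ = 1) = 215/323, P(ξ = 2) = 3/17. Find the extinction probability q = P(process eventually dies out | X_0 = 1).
q = 17/19

The pgf is f(s) = 3/19 + 215/323·s + 3/17·s². The extinction probability q is the smallest fixed point of f in [0, 1]. Setting s = f(s):
  3/17·s² + (215/323 − 1)·s + 3/19 = 0
  3/17·s² − (3/19 + 3/17)·s + 3/19 = 0
which factors as (s − 1)·(3/17·s − 3/19) = 0, giving roots s = 1 and s = (3/19)/(3/17) = 17/19.
Mean offspring μ = 215/323 + 2·3/17 = 329/323 > 1 (supercritical), so q < 1. The extinction probability is the smaller root: q = (3/19)/(3/17) = 17/19.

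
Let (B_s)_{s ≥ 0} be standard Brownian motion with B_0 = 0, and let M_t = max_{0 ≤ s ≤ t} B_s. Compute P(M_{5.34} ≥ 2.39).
P(M_{5.34} ≥ 2.39) = 2·P(B_{5.34} ≥ 2.39) = 2(1 − Φ(2.39/√5.34)) ≈ 0.3010

By the reflection principle for Brownian motion, P(M_t ≥ a) = 2 · P(B_t ≥ a) for a ≥ 0. Since B_t ~ N(0, t), P(B_t ≥ 2.39) = 1 − Φ(2.39/√t) = 1 − Φ(2.39/√5.34) = 1 − Φ(1.0343). So
  P(M_{5.34} ≥ 2.39) = 2(1 − Φ(1.0343)) ≈ 0.3010.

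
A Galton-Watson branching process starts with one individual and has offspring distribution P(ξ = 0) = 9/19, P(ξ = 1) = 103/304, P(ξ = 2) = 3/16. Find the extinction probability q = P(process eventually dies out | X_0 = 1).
q = 1

Mean offspring μ = 0·9/19 + 1·103/304 + 2·3/16 = 217/304 ≤ 1. For μ ≤ 1 with offspring not concentrated at 1, the Galton-Watson process goes extinct almost surely, so q = 1.
(Algebraic check: The pgf is f(s) = 9/19 + 103/304·s + 3/16·s². The extinction probability q is the smallest fixed point of f in [0, 1]. Setting s = f(s):
  3/16·s² + (103/304 − 1)·s + 9/19 = 0
  3/16·s² − (9/19 + 3/16)·s + 9/19 = 0
which factors as (s − 1)·(3/16·s − 9/19) = 0, giving roots s = 1 and s = (9/19)/(3/16) = 48/19. Since 48/19 ≥ 1, the smallest root in [0, 1] is s = 1.)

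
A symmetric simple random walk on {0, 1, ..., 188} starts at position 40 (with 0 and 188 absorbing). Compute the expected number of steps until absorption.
E[τ | X_0 = 40] = 5920

Let v_k = E[τ | X_0 = k]. Boundary: v_0 = v_188 = 0. Recurrence: v_k = 1 + (v_{k-1} + v_{k+1})/2 for 1 ≤ k ≤ 187. The particular solution to v_k − (v_{k-1} + v_{k+1})/2 = 1 is v_k = −k^2. Adding homogeneous solution A + B k and matching boundaries gives v_k = k (188 − k). Substituting k = 40: v_40 = 40 · 148 = 5920.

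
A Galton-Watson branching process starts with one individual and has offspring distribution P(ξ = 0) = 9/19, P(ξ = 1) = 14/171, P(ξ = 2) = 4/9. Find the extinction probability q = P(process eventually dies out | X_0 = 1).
q = 1

Mean offspring μ = 0·9/19 + 1·14/171 + 2·4/9 = 166/171 ≤ 1. For μ ≤ 1 with offspring not concentrated at 1, the Galton-Watson process goes extinct almost surely, so q = 1.
(Algebraic check: The pgf is f(s) = 9/19 + 14/171·s + 4/9·s². The extinction probability q is the smallest fixed point of f in [0, 1]. Setting s = f(s):
  4/9·s² + (14/171 − 1)·s + 9/19 = 0
  4/9·s² − (9/19 + 4/9)·s + 9/19 = 0
which factors as (s − 1)·(4/9·s − 9/19) = 0, giving roots s = 1 and s = (9/19)/(4/9) = 81/76. Since 81/76 ≥ 1, the smallest root in [0, 1] is s = 1.)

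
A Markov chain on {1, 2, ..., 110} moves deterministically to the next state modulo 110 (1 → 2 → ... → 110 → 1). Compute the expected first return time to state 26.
E[T_26 | X_0 = 26] = 110

The chain cycles deterministically, so starting at state 26 it returns in exactly 110 steps. Equivalently, the stationary distribution is uniform π_j = 1/110 for every state j, so by Kac's formula E[T_26] = 1/π_26 = 110.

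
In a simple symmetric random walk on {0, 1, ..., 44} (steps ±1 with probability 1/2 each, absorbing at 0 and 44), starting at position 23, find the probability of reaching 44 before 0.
P(hit 44 before 0) = 23/44

Let u_k = P(hit 44 before 0 | start at k). Then u_0 = 0, u_44 = 1, and u_k = u_{k-1}/2 + u_{k+1}/2 for 1 ≤ k ≤ 43. This harmonic recurrence is solved by u_k = k/44, giving u_23 = 23/44.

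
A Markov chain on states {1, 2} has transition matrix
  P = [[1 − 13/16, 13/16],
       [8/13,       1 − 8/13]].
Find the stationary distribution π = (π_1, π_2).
π_1 = 128/297, π_2 = 169/297

Solve πP = π with π_1 + π_2 = 1. From πP = π: π_1 · (1 − 13/16) + π_2 · 8/13 = π_1 ⇒ π_2 · 8/13 = π_1 · 13/16 ⇒ π_2/π_1 = (13/16)/(8/13) = 169/128. Together with π_1 + π_2 = 1:
  π_1 = (8/13)/(13/16 + 8/13) = (8/13)/(297/208) = 128/297,
  π_2 = (13/16)/(13/16 + 8/13) = (13/16)/(297/208) = 169/297.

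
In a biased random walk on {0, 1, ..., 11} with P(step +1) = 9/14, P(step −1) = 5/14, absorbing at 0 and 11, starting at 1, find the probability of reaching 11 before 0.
P(hit 11 before 0) = (1 − (5/9)^1) / (1 − (5/9)^11) = 3486784401/7833057871

Let u_k denote P(reach 11 before 0 | start at k). Boundary: u_0 = 0, u_11 = 1. Recurrence: u_k = 9/14·u_{k+1} + 5/14·u_{k-1} for 1 ≤ k ≤ 10. Try u_k = A + B·r^k with r = q/p = (5/14)/(9/14) = 5/9. Substitution satisfies the recurrence; boundary conditions give:
  u_k = (1 − r^k) / (1 − r^N) = (1 − (5/9)^1) / (1 − (5/9)^11) = 3486784401/7833057871.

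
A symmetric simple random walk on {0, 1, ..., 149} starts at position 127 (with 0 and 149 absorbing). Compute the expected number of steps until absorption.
E[τ | X_0 = 127] = 2794

Let v_k = E[τ | X_0 = k]. Boundary: v_0 = v_149 = 0. Recurrence: v_k = 1 + (v_{k-1} + v_{k+1})/2 for 1 ≤ k ≤ 148. The particular solution to v_k − (v_{k-1} + v_{k+1})/2 = 1 is v_k = −k^2. Adding homogeneous solution A + B k and matching boundaries gives v_k = k (149 − k). Substituting k = 127: v_127 = 127 · 22 = 2794.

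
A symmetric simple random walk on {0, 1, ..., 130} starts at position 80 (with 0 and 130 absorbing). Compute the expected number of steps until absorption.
E[τ | X_0 = 80] = 4000

Let v_k = E[τ | X_0 = k]. Boundary: v_0 = v_130 = 0. Recurrence: v_k = 1 + (v_{k-1} + v_{k+1})/2 for 1 ≤ k ≤ 129. The particular solution to v_k − (v_{k-1} + v_{k+1})/2 = 1 is v_k = −k^2. Adding homogeneous solution A + B k and matching boundaries gives v_k = k (130 − k). Substituting k = 80: v_80 = 80 · 50 = 4000.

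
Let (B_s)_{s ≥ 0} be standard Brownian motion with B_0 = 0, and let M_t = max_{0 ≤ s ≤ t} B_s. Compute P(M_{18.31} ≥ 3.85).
P(M_{18.31} ≥ 3.85) = 2·P(B_{18.31} ≥ 3.85) = 2(1 − Φ(3.85/√18.31)) ≈ 0.3683

By the reflection principle for Brownian motion, P(M_t ≥ a) = 2 · P(B_t ≥ a) for a ≥ 0. Since B_t ~ N(0, t), P(B_t ≥ 3.85) = 1 − Φ(3.85/√t) = 1 − Φ(3.85/√18.31) = 1 − Φ(0.8997). So
  P(M_{18.31} ≥ 3.85) = 2(1 − Φ(0.8997)) ≈ 0.3683.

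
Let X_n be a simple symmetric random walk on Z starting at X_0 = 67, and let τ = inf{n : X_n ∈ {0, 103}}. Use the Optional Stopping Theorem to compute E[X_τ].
E[X_τ] = 67

X_n is a martingale and τ is a bounded-mean stopping time (indeed τ is finite a.s. with bounded expectation since the walk is in a bounded region). By the OST, E[X_τ] = E[X_0] = 67. Equivalently: E[X_τ] = 103 · P(hit 103 first) + 0 · P(hit 0 first) = 103 · (67/103) = 67.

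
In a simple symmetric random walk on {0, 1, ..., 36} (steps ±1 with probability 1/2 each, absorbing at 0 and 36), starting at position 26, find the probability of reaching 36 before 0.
P(hit 36 before 0) = 26/36 = 13/18

Let u_k = P(hit 36 before 0 | start at k). Then u_0 = 0, u_36 = 1, and u_k = u_{k-1}/2 + u_{k+1}/2 for 1 ≤ k ≤ 35. This harmonic recurrence is solved by u_k = k/36, giving u_26 = 26/36 = 13/18.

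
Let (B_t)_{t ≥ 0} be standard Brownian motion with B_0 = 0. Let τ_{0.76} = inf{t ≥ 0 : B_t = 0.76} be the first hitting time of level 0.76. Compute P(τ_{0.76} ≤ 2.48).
P(τ_{0.76} ≤ 2.48) = 2(1 − Φ(0.76/√2.48)) = 2(1 − Φ(0.4826)) ≈ 0.6294

By the reflection principle for standard BM, P(τ_b ≤ t) = 2 · P(B_t ≥ b). Since B_t ~ N(0, t), P(B_t ≥ 0.76) = 1 − Φ(0.76/√t) = 1 − Φ(0.76/√2.48) = 1 − Φ(0.4826) ≈ 0.31469. Doubling: P(τ_{0.76} ≤ 2.48) ≈ 2 · 0.31469 = 0.62938 ≈ 0.6294.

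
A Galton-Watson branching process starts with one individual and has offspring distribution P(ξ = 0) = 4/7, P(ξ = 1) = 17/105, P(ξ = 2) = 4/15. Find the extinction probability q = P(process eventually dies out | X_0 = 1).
q = 1

Mean offspring μ = 0·4/7 + 1·17/105 + 2·4/15 = 73/105 ≤ 1. For μ ≤ 1 with offspring not concentrated at 1, the Galton-Watson process goes extinct almost surely, so q = 1.
(Algebraic check: The pgf is f(s) = 4/7 + 17/105·s + 4/15·s². The extinction probability q is the smallest fixed point of f in [0, 1]. Setting s = f(s):
  4/15·s² + (17/105 − 1)·s + 4/7 = 0
  4/15·s² − (4/7 + 4/15)·s + 4/7 = 0
which factors as (s − 1)·(4/15·s − 4/7) = 0, giving roots s = 1 and s = (4/7)/(4/15) = 15/7. Since 15/7 ≥ 1, the smallest root in [0, 1] is s = 1.)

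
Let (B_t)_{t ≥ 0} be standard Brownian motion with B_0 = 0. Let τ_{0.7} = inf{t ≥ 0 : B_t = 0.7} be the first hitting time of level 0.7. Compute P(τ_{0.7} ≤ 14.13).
P(τ_{0.7} ≤ 14.13) = 2(1 − Φ(0.7/√14.13)) = 2(1 − Φ(0.1862)) ≈ 0.8523

By the reflection principle for standard BM, P(τ_b ≤ t) = 2 · P(B_t ≥ b). Since B_t ~ N(0, t), P(B_t ≥ 0.7) = 1 − Φ(0.7/√t) = 1 − Φ(0.7/√14.13) = 1 − Φ(0.1862) ≈ 0.42614. Doubling: P(τ_{0.7} ≤ 14.13) ≈ 2 · 0.42614 = 0.85228 ≈ 0.8523.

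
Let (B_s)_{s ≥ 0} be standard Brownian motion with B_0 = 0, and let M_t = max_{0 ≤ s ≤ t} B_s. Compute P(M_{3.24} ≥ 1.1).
P(M_{3.24} ≥ 1.1) = 2·P(B_{3.24} ≥ 1.1) = 2(1 − Φ(1.1/√3.24)) ≈ 0.5411

By the reflection principle for Brownian motion, P(M_t ≥ a) = 2 · P(B_t ≥ a) for a ≥ 0. Since B_t ~ N(0, t), P(B_t ≥ 1.1) = 1 − Φ(1.1/√t) = 1 − Φ(1.1/√3.24) = 1 − Φ(0.6111). So
  P(M_{3.24} ≥ 1.1) = 2(1 − Φ(0.6111)) ≈ 0.5411.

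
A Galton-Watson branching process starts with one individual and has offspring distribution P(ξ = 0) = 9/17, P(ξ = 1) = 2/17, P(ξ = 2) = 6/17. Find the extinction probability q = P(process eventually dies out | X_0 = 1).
q = 1

Mean offspring μ = 0·9/17 + 1·2/17 + 2·6/17 = 14/17 ≤ 1. For μ ≤ 1 with offspring not concentrated at 1, the Galton-Watson process goes extinct almost surely, so q = 1.
(Algebraic check: The pgf is f(s) = 9/17 + 2/17·s + 6/17·s². The extinction probability q is the smallest fixed point of f in [0, 1]. Setting s = f(s):
  6/17·s² + (2/17 − 1)·s + 9/17 = 0
  6/17·s² − (9/17 + 6/17)·s + 9/17 = 0
which factors as (s − 1)·(6/17·s − 9/17) = 0, giving roots s = 1 and s = (9/17)/(6/17) = 3/2. Since 3/2 ≥ 1, the smallest root in [0, 1] is s = 1.)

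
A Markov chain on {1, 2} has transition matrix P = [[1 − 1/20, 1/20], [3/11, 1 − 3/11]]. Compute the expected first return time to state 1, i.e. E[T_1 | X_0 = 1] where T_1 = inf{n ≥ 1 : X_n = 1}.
E[T_1 | X_0 = 1] = 1/π_1 = 71/60

For an irreducible recurrent Markov chain with stationary distribution π, E[T_i | X_0 = i] = 1/π_i (Kac's formula). Here π_1 = (3/11)/(1/20 + 3/11) = (3/11)/(71/220) = 60/71, so E[T_1 | X_0 = 1] = 1/π_1 = (1/20 + 3/11)/(3/11) = (71/220)/(3/11) = 71/60.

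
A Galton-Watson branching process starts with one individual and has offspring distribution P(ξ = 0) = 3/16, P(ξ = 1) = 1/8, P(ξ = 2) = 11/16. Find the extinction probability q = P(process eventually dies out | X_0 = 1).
q = 3/11

The pgf is f(s) = 3/16 + 1/8·s + 11/16·s². The extinction probability q is the smallest fixed point of f in [0, 1]. Setting s = f(s):
  11/16·s² + (1/8 − 1)·s + 3/16 = 0
  11/16·s² − (3/16 + 11/16)·s + 3/16 = 0
which factors as (s − 1)·(11/16·s − 3/16) = 0, giving roots s = 1 and s = (3/16)/(11/16) = 3/11.
Mean offspring μ = 1/8 + 2·11/16 = 3/2 > 1 (supercritical), so q < 1. The extinction probability is the smaller root: q = (3/16)/(11/16) = 3/11.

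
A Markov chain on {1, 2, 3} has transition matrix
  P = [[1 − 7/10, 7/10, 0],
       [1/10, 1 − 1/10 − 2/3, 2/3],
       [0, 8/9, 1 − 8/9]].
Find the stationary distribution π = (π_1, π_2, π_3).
π = (4/53, 28/53, 21/53)

This is a birth-death chain on three states, which satisfies detailed balance: π_1 · P_{12} = π_2 · P_{21} and π_2 · P_{23} = π_3 · P_{32}.
From π_1 · 7/10 = π_2 · 1/10: π_2/π_1 = (7/10)/(1/10) = 7.
From π_2 · 2/3 = π_3 · 8/9: π_3/π_2 = (2/3)/(8/9) = 3/4.
Take π_1 proportional to 1; then unnormalized π = (1, 7, 21/4). Normalize by dividing by the sum 53/4:
  π = (4/53, 28/53, 21/53).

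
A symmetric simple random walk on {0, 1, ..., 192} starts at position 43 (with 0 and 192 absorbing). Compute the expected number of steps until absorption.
E[τ | X_0 = 43] = 6407

Let v_k = E[τ | X_0 = k]. Boundary: v_0 = v_192 = 0. Recurrence: v_k = 1 + (v_{k-1} + v_{k+1})/2 for 1 ≤ k ≤ 191. The particular solution to v_k − (v_{k-1} + v_{k+1})/2 = 1 is v_k = −k^2. Adding homogeneous solution A + B k and matching boundaries gives v_k = k (192 − k). Substituting k = 43: v_43 = 43 · 149 = 6407.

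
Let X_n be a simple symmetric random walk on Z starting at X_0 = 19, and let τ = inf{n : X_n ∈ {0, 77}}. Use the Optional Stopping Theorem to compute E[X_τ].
E[X_τ] = 19

X_n is a martingale and τ is a bounded-mean stopping time (indeed τ is finite a.s. with bounded expectation since the walk is in a bounded region). By the OST, E[X_τ] = E[X_0] = 19. Equivalently: E[X_τ] = 77 · P(hit 77 first) + 0 · P(hit 0 first) = 77 · (19/77) = 19.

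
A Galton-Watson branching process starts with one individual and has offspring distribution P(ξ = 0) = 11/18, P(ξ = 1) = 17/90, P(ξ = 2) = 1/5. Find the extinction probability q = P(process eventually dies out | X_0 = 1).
q = 1

Mean offspring μ = 0·11/18 + 1·17/90 + 2·1/5 = 53/90 ≤ 1. For μ ≤ 1 with offspring not concentrated at 1, the Galton-Watson process goes extinct almost surely, so q = 1.
(Algebraic check: The pgf is f(s) = 11/18 + 17/90·s + 1/5·s². The extinction probability q is the smallest fixed point of f in [0, 1]. Setting s = f(s):
  1/5·s² + (17/90 − 1)·s + 11/18 = 0
  1/5·s² − (11/18 + 1/5)·s + 11/18 = 0
which factors as (s − 1)·(1/5·s − 11/18) = 0, giving roots s = 1 and s = (11/18)/(1/5) = 55/18. Since 55/18 ≥ 1, the smallest root in [0, 1] is s = 1.)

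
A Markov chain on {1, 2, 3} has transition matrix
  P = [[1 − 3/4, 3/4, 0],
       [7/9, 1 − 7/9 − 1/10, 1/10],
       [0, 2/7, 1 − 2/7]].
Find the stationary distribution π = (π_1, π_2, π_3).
π = (560/1289, 540/1289, 189/1289)

This is a birth-death chain on three states, which satisfies detailed balance: π_1 · P_{12} = π_2 · P_{21} and π_2 · P_{23} = π_3 · P_{32}.
From π_1 · 3/4 = π_2 · 7/9: π_2/π_1 = (3/4)/(7/9) = 27/28.
From π_2 · 1/10 = π_3 · 2/7: π_3/π_2 = (1/10)/(2/7) = 7/20.
Take π_1 proportional to 1; then unnormalized π = (1, 27/28, 27/80). Normalize by dividing by the sum 1289/560:
  π = (560/1289, 540/1289, 189/1289).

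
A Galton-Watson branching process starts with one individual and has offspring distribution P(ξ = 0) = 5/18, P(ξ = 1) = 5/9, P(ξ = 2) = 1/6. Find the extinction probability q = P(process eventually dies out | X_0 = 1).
q = 1

Mean offspring μ = 0·5/18 + 1·5/9 + 2·1/6 = 8/9 ≤ 1. For μ ≤ 1 with offspring not concentrated at 1, the Galton-Watson process goes extinct almost surely, so q = 1.
(Algebraic check: The pgf is f(s) = 5/18 + 5/9·s + 1/6·s². The extinction probability q is the smallest fixed point of f in [0, 1]. Setting s = f(s):
  1/6·s² + (5/9 − 1)·s + 5/18 = 0
  1/6·s² − (5/18 + 1/6)·s + 5/18 = 0
which factors as (s − 1)·(1/6·s − 5/18) = 0, giving roots s = 1 and s = (5/18)/(1/6) = 5/3. Since 5/3 ≥ 1, the smallest root in [0, 1] is s = 1.)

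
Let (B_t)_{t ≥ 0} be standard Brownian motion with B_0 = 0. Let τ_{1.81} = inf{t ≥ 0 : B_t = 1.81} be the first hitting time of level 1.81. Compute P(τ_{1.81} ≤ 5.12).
P(τ_{1.81} ≤ 5.12) = 2(1 − Φ(1.81/√5.12)) = 2(1 − Φ(0.7999)) ≈ 0.4238

By the reflection principle for standard BM, P(τ_b ≤ t) = 2 · P(B_t ≥ b). Since B_t ~ N(0, t), P(B_t ≥ 1.81) = 1 − Φ(1.81/√t) = 1 − Φ(1.81/√5.12) = 1 − Φ(0.7999) ≈ 0.21188. Doubling: P(τ_{1.81} ≤ 5.12) ≈ 2 · 0.21188 = 0.42376 ≈ 0.4238.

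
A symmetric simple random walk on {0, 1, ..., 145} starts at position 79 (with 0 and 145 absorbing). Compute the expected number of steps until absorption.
E[τ | X_0 = 79] = 5214

Let v_k = E[τ | X_0 = k]. Boundary: v_0 = v_145 = 0. Recurrence: v_k = 1 + (v_{k-1} + v_{k+1})/2 for 1 ≤ k ≤ 144. The particular solution to v_k − (v_{k-1} + v_{k+1})/2 = 1 is v_k = −k^2. Adding homogeneous solution A + B k and matching boundaries gives v_k = k (145 − k). Substituting k = 79: v_79 = 79 · 66 = 5214.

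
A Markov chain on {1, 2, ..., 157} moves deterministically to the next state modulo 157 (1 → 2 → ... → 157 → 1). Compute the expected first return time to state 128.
E[T_128 | X_0 = 128] = 157

The chain cycles deterministically, so starting at state 128 it returns in exactly 157 steps. Equivalently, the stationary distribution is uniform π_j = 1/157 for every state j, so by Kac's formula E[T_128] = 1/π_128 = 157.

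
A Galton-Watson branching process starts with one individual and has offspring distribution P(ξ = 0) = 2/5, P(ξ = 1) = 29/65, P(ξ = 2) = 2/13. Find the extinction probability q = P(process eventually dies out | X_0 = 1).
q = 1

Mean offspring μ = 0·2/5 + 1·29/65 + 2·2/13 = 49/65 ≤ 1. For μ ≤ 1 with offspring not concentrated at 1, the Galton-Watson process goes extinct almost surely, so q = 1.
(Algebraic check: The pgf is f(s) = 2/5 + 29/65·s + 2/13·s². The extinction probability q is the smallest fixed point of f in [0, 1]. Setting s = f(s):
  2/13·s² + (29/65 − 1)·s + 2/5 = 0
  2/13·s² − (2/5 + 2/13)·s + 2/5 = 0
which factors as (s − 1)·(2/13·s − 2/5) = 0, giving roots s = 1 and s = (2/5)/(2/13) = 13/5. Since 13/5 ≥ 1, the smallest root in [0, 1] is s = 1.)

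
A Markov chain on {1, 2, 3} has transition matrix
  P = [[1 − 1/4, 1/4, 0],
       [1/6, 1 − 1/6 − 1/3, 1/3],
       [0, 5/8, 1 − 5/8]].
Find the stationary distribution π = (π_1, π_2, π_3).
π = (10/33, 5/11, 8/33)

This is a birth-death chain on three states, which satisfies detailed balance: π_1 · P_{12} = π_2 · P_{21} and π_2 · P_{23} = π_3 · P_{32}.
From π_1 · 1/4 = π_2 · 1/6: π_2/π_1 = (1/4)/(1/6) = 3/2.
From π_2 · 1/3 = π_3 · 5/8: π_3/π_2 = (1/3)/(5/8) = 8/15.
Take π_1 proportional to 1; then unnormalized π = (1, 3/2, 4/5). Normalize by dividing by the sum 33/10:
  π = (10/33, 5/11, 8/33).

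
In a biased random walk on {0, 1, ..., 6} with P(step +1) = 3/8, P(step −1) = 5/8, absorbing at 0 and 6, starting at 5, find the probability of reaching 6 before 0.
P(hit 6 before 0) = (1 − (5/3)^5) / (1 − (5/3)^6) = 4323/7448

Let u_k denote P(reach 6 before 0 | start at k). Boundary: u_0 = 0, u_6 = 1. Recurrence: u_k = 3/8·u_{k+1} + 5/8·u_{k-1} for 1 ≤ k ≤ 5. Try u_k = A + B·r^k with r = q/p = (5/8)/(3/8) = 5/3. Substitution satisfies the recurrence; boundary conditions give:
  u_k = (1 − r^k) / (1 − r^N) = (1 − (5/3)^5) / (1 − (5/3)^6) = 4323/7448.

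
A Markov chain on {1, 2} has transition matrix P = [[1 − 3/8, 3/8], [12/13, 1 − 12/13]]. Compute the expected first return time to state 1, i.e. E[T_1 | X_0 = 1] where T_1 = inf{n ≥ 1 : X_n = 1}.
E[T_1 | X_0 = 1] = 1/π_1 = 45/32

For an irreducible recurrent Markov chain with stationary distribution π, E[T_i | X_0 = i] = 1/π_i (Kac's formula). Here π_1 = (12/13)/(3/8 + 12/13) = (12/13)/(135/104) = 32/45, so E[T_1 | X_0 = 1] = 1/π_1 = (3/8 + 12/13)/(12/13) = (135/104)/(12/13) = 45/32.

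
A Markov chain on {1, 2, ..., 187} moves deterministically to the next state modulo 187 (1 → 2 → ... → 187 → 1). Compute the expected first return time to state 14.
E[T_14 | X_0 = 14] = 187

The chain cycles deterministically, so starting at state 14 it returns in exactly 187 steps. Equivalently, the stationary distribution is uniform π_j = 1/187 for every state j, so by Kac's formula E[T_14] = 1/π_14 = 187.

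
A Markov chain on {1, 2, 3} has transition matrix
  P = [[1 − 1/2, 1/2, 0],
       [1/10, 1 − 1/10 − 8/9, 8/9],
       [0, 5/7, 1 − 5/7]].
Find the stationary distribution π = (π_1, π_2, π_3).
π = (9/110, 9/22, 28/55)

This is a birth-death chain on three states, which satisfies detailed balance: π_1 · P_{12} = π_2 · P_{21} and π_2 · P_{23} = π_3 · P_{32}.
From π_1 · 1/2 = π_2 · 1/10: π_2/π_1 = (1/2)/(1/10) = 5.
From π_2 · 8/9 = π_3 · 5/7: π_3/π_2 = (8/9)/(5/7) = 56/45.
Take π_1 proportional to 1; then unnormalized π = (1, 5, 56/9). Normalize by dividing by the sum 110/9:
  π = (9/110, 9/22, 28/55).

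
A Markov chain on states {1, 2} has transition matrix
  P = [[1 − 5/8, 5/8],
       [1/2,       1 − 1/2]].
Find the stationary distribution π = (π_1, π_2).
π_1 = 4/9, π_2 = 5/9

Solve πP = π with π_1 + π_2 = 1. From πP = π: π_1 · (1 − 5/8) + π_2 · 1/2 = π_1 ⇒ π_2 · 1/2 = π_1 · 5/8 ⇒ π_2/π_1 = (5/8)/(1/2) = 5/4. Together with π_1 + π_2 = 1:
  π_1 = (1/2)/(5/8 + 1/2) = (1/2)/(9/8) = 4/9,
  π_2 = (5/8)/(5/8 + 1/2) = (5/8)/(9/8) = 5/9.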